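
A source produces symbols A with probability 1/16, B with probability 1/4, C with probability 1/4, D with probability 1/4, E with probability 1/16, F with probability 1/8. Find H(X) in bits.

2.375 bits

Each probability is a power of 1/2, so log₂(1/p) is an integer.
H = Σ p·log₂(1/p) = 1/16·4 + 1/4·2 + 1/4·2 + 1/4·2 + 1/16·4 + 1/8·3 = 2.375 bits.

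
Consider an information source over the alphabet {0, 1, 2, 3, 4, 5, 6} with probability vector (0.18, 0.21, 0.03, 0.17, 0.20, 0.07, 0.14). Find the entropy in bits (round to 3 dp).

2.635 bits

H = −Σ pᵢ log₂ pᵢ.
−0.18·log₂(0.18) = 0.4453
−0.21·log₂(0.21) = 0.4728
−0.03·log₂(0.03) = 0.1518
−0.17·log₂(0.17) = 0.4346
−0.20·log₂(0.20) = 0.4644
−0.07·log₂(0.07) = 0.2686
−0.14·log₂(0.14) = 0.3971
Sum ≈ 2.6345 → 2.635 bits.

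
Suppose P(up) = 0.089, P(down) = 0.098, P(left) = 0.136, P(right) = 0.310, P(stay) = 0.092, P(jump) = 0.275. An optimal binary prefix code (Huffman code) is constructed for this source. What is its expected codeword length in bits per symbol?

Repeatedly combine the two least-probable nodes; the expected code length is the sum of the merged weights.
merge 89/1000 + 23/250 → 181/1000
merge 49/500 + 17/125 → 117/500
merge 181/1000 + 117/500 → 83/200
merge 11/40 + 31/100 → 117/200
merge 83/200 + 117/200 → 1
L = 181/1000 + 117/500 + 83/200 + 117/200 + 1 = 483/200 = 2.415 bits/symbol.

2.415 bits/symbol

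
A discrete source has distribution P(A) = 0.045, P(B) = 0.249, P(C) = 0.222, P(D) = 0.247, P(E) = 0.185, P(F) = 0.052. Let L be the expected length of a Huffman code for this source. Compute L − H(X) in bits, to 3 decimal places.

0.026 bits

Entropy H = −Σ p log₂ p ≈ 2.3533 bits.
Huffman merges: 9/200+13/250→97/1000; 97/1000+37/200→141/500; 111/500+247/1000→469/1000; 249/1000+141/500→531/1000; 469/1000+531/1000→1. L = 2379/1000 ≈ 2.3790.
L − H = 2.3790 − 2.3533 = 0.026 bits.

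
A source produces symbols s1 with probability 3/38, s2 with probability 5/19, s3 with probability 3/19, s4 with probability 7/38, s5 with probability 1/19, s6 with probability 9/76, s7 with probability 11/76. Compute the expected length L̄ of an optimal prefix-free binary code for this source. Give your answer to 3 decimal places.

2.684 bits/symbol

Repeatedly combine the two least-probable nodes; the expected code length is the sum of the merged weights.
merge 1/19 + 3/38 → 5/38
merge 9/76 + 5/38 → 1/4
merge 11/76 + 3/19 → 23/76
merge 7/38 + 1/4 → 33/76
merge 5/19 + 23/76 → 43/76
merge 33/76 + 43/76 → 1
L = 5/38 + 1/4 + 23/76 + 33/76 + 43/76 + 1 = 51/19 ≈ 2.684 bits/symbol.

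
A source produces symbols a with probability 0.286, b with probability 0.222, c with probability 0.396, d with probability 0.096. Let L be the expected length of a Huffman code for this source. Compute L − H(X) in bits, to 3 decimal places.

Entropy H = −Σ p log₂ p ≈ 1.8523 bits.
Huffman merges: 12/125+111/500→159/500; 143/500+159/500→151/250; 99/250+151/250→1. L = 961/500 ≈ 1.9220.
L − H = 1.9220 − 1.8523 = 0.070 bits.

0.070 bits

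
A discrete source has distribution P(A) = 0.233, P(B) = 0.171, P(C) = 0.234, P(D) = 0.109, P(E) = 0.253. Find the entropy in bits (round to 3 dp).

H = −Σ pᵢ log₂ pᵢ.
−0.233·log₂(0.233) = 0.4897
−0.171·log₂(0.171) = 0.4357
−0.234·log₂(0.234) = 0.4903
−0.109·log₂(0.109) = 0.3485
−0.253·log₂(0.253) = 0.5016
Sum ≈ 2.2659 → 2.266 bits.

2.266 bits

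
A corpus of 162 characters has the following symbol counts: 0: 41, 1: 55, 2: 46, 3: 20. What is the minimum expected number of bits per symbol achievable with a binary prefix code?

Probabilities are the counts divided by 162.
Repeatedly combine the two least-probable nodes; the expected code length is the sum of the merged weights.
merge 10/81 + 41/162 → 61/162
merge 23/81 + 55/162 → 101/162
merge 61/162 + 101/162 → 1
L = 61/162 + 101/162 + 1 = 2 bits/symbol.

2 bits/symbol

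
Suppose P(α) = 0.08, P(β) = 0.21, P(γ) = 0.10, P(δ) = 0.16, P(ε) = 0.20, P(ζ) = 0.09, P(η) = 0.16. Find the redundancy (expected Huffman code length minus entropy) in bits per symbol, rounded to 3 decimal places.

Entropy H = −Σ p log₂ p ≈ 2.7196 bits.
Huffman merges: 2/25+9/100→17/100; 1/10+4/25→13/50; 4/25+17/100→33/100; 1/5+21/100→41/100; 13/50+33/100→59/100; 41/100+59/100→1. L = 69/25 ≈ 2.7600.
L − H = 2.7600 − 2.7196 = 0.040 bits.

0.040 bits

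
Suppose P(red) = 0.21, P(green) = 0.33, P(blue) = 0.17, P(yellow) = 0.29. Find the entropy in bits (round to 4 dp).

1.9531 bits

H = −Σ pᵢ log₂ pᵢ.
−0.21·log₂(0.21) = 0.4728
−0.33·log₂(0.33) = 0.5278
−0.17·log₂(0.17) = 0.4346
−0.29·log₂(0.29) = 0.5179
Sum ≈ 1.9531 → 1.9531 bits.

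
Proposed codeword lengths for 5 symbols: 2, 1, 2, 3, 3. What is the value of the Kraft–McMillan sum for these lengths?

With common denominator 2^3 = 8: Σ 2^(−ℓᵢ) = 2/8 + 4/8 + 2/8 + 1/8 + 1/8 = 10/8 = 1.25.

1.25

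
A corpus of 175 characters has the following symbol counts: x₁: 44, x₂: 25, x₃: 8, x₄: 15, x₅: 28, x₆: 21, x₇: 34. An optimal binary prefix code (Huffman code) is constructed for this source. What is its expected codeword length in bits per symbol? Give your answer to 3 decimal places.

Probabilities are the counts divided by 175.
Repeatedly combine the two least-probable nodes; the expected code length is the sum of the merged weights.
merge 8/175 + 3/35 → 23/175
merge 3/25 + 23/175 → 44/175
merge 1/7 + 4/25 → 53/175
merge 34/175 + 44/175 → 78/175
merge 44/175 + 53/175 → 97/175
merge 78/175 + 97/175 → 1
L = 23/175 + 44/175 + 53/175 + 78/175 + 97/175 + 1 = 94/35 ≈ 2.686 bits/symbol.

2.686 bits/symbol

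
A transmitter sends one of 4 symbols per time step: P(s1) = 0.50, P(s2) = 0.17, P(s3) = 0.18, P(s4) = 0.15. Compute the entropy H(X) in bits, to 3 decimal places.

1.790 bits

H = −Σ pᵢ log₂ pᵢ.
−0.50·log₂(0.50) = 0.5000
−0.17·log₂(0.17) = 0.4346
−0.18·log₂(0.18) = 0.4453
−0.15·log₂(0.15) = 0.4105
Sum ≈ 1.7904 → 1.790 bits.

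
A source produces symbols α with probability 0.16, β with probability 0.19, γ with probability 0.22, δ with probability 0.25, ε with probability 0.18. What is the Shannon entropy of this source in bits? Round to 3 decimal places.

2.304 bits

H = −Σ pᵢ log₂ pᵢ.
−0.16·log₂(0.16) = 0.4230
−0.19·log₂(0.19) = 0.4552
−0.22·log₂(0.22) = 0.4806
−0.25·log₂(0.25) = 0.5000
−0.18·log₂(0.18) = 0.4453
Sum ≈ 2.3041 → 2.304 bits.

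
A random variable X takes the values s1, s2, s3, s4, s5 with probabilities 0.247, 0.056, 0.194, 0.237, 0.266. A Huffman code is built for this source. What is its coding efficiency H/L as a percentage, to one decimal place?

Entropy H = −Σ p log₂ p ≈ 2.1906 bits.
Huffman merges: 7/125+97/500→1/4; 237/1000+247/1000→121/250; 1/4+133/500→129/250; 121/250+129/250→1. L = 9/4 ≈ 2.2500.
Efficiency = H/L = 2.1906/2.2500 = 97.4%.

97.4%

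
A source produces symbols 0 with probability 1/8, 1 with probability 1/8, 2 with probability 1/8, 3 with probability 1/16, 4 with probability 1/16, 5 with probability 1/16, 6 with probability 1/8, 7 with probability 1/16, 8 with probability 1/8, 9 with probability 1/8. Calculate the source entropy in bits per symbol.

Each probability is a power of 1/2, so log₂(1/p) is an integer.
H = Σ p·log₂(1/p) = 1/8·3 + 1/8·3 + 1/8·3 + 1/16·4 + 1/16·4 + 1/16·4 + 1/8·3 + 1/16·4 + 1/8·3 + 1/8·3 = 3.25 bits.

3.25 bits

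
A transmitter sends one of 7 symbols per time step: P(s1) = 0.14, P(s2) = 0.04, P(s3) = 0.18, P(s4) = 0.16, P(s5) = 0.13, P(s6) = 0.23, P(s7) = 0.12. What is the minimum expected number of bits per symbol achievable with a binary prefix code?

2.75 bits/symbol

Repeatedly combine the two least-probable nodes; the expected code length is the sum of the merged weights.
merge 1/25 + 3/25 → 4/25
merge 13/100 + 7/50 → 27/100
merge 4/25 + 4/25 → 8/25
merge 9/50 + 23/100 → 41/100
merge 27/100 + 8/25 → 59/100
merge 41/100 + 59/100 → 1
L = 4/25 + 27/100 + 8/25 + 41/100 + 59/100 + 1 = 11/4 = 2.75 bits/symbol.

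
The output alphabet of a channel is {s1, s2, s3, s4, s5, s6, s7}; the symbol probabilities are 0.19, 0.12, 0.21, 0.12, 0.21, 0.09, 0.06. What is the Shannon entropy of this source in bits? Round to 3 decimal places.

H = −Σ pᵢ log₂ pᵢ.
−0.19·log₂(0.19) = 0.4552
−0.12·log₂(0.12) = 0.3671
−0.21·log₂(0.21) = 0.4728
−0.12·log₂(0.12) = 0.3671
−0.21·log₂(0.21) = 0.4728
−0.09·log₂(0.09) = 0.3127
−0.06·log₂(0.06) = 0.2435
Sum ≈ 2.6912 → 2.691 bits.

2.691 bits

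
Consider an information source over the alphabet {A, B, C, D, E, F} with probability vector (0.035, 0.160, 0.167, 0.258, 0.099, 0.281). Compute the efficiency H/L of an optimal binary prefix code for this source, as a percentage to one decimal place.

Entropy H = −Σ p log₂ p ≈ 2.3727 bits.
Huffman merges: 7/200+99/1000→67/500; 67/500+4/25→147/500; 167/1000+129/500→17/40; 281/1000+147/500→23/40; 17/40+23/40→1. L = 607/250 ≈ 2.4280.
Efficiency = H/L = 2.3727/2.4280 = 97.7%.

97.7%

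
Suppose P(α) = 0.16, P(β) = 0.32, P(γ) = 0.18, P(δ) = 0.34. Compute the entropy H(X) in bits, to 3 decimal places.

H = −Σ pᵢ log₂ pᵢ.
−0.16·log₂(0.16) = 0.4230
−0.32·log₂(0.32) = 0.5260
−0.18·log₂(0.18) = 0.4453
−0.34·log₂(0.34) = 0.5292
Sum ≈ 1.9235 → 1.924 bits.

1.924 bits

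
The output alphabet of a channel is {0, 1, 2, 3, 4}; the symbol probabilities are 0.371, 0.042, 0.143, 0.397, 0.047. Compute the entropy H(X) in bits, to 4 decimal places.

1.8605 bits

H = −Σ pᵢ log₂ pᵢ.
−0.371·log₂(0.371) = 0.5307
−0.042·log₂(0.042) = 0.1921
−0.143·log₂(0.143) = 0.4012
−0.397·log₂(0.397) = 0.5291
−0.047·log₂(0.047) = 0.2073
Sum ≈ 1.8605 → 1.8605 bits.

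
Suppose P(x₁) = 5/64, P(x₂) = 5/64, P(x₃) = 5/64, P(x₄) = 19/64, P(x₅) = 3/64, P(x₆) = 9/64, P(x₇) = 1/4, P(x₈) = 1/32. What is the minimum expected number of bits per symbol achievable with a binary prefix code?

2.6875 bits/symbol

Repeatedly combine the two least-probable nodes; the expected code length is the sum of the merged weights.
merge 1/32 + 3/64 → 5/64
merge 5/64 + 5/64 → 5/32
merge 5/64 + 5/64 → 5/32
merge 9/64 + 5/32 → 19/64
merge 5/32 + 1/4 → 13/32
merge 19/64 + 19/64 → 19/32
merge 13/32 + 19/32 → 1
L = 5/64 + 5/32 + 5/32 + 19/64 + 13/32 + 19/32 + 1 = 43/16 = 2.6875 bits/symbol.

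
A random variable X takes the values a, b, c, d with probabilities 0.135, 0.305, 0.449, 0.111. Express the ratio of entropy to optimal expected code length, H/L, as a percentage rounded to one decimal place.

99.2%

Entropy H = −Σ p log₂ p ≈ 1.7832 bits.
Huffman merges: 111/1000+27/200→123/500; 123/500+61/200→551/1000; 449/1000+551/1000→1. L = 1797/1000 ≈ 1.7970.
Efficiency = H/L = 1.7832/1.7970 = 99.2%.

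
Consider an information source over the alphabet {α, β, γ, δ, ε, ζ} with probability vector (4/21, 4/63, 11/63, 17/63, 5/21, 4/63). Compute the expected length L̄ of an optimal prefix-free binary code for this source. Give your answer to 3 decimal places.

2.429 bits/symbol

Repeatedly combine the two least-probable nodes; the expected code length is the sum of the merged weights.
merge 4/63 + 4/63 → 8/63
merge 8/63 + 11/63 → 19/63
merge 4/21 + 5/21 → 3/7
merge 17/63 + 19/63 → 4/7
merge 3/7 + 4/7 → 1
L = 8/63 + 19/63 + 3/7 + 4/7 + 1 = 17/7 ≈ 2.429 bits/symbol.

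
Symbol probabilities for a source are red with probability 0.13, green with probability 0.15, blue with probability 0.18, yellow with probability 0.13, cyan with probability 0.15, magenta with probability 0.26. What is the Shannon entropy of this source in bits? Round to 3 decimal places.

2.537 bits

H = −Σ pᵢ log₂ pᵢ.
−0.13·log₂(0.13) = 0.3826
−0.15·log₂(0.15) = 0.4105
−0.18·log₂(0.18) = 0.4453
−0.13·log₂(0.13) = 0.3826
−0.15·log₂(0.15) = 0.4105
−0.26·log₂(0.26) = 0.5053
Sum ≈ 2.5370 → 2.537 bits.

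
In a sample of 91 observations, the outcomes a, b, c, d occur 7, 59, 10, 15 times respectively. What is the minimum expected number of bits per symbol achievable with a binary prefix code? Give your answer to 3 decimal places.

Probabilities are the counts divided by 91.
Repeatedly combine the two least-probable nodes; the expected code length is the sum of the merged weights.
merge 1/13 + 10/91 → 17/91
merge 15/91 + 17/91 → 32/91
merge 32/91 + 59/91 → 1
L = 17/91 + 32/91 + 1 = 20/13 ≈ 1.538 bits/symbol.

1.538 bits/symbol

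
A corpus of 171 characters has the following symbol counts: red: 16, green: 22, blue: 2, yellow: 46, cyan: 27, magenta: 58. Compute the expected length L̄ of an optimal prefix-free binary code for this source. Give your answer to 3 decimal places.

2.339 bits/symbol

Probabilities are the counts divided by 171.
Repeatedly combine the two least-probable nodes; the expected code length is the sum of the merged weights.
merge 2/171 + 16/171 → 2/19
merge 2/19 + 22/171 → 40/171
merge 3/19 + 40/171 → 67/171
merge 46/171 + 58/171 → 104/171
merge 67/171 + 104/171 → 1
L = 2/19 + 40/171 + 67/171 + 104/171 + 1 = 400/171 ≈ 2.339 bits/symbol.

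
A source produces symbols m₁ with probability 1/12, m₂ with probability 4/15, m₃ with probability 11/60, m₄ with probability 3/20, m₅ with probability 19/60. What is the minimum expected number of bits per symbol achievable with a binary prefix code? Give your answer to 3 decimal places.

Repeatedly combine the two least-probable nodes; the expected code length is the sum of the merged weights.
merge 1/12 + 3/20 → 7/30
merge 11/60 + 7/30 → 5/12
merge 4/15 + 19/60 → 7/12
merge 5/12 + 7/12 → 1
L = 7/30 + 5/12 + 7/12 + 1 = 67/30 ≈ 2.233 bits/symbol.

2.233 bits/symbol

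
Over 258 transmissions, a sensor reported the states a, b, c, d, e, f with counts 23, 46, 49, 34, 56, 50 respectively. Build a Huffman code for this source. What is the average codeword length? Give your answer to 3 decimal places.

Probabilities are the counts divided by 258.
Repeatedly combine the two least-probable nodes; the expected code length is the sum of the merged weights.
merge 23/258 + 17/129 → 19/86
merge 23/129 + 49/258 → 95/258
merge 25/129 + 28/129 → 53/129
merge 19/86 + 95/258 → 76/129
merge 53/129 + 76/129 → 1
L = 19/86 + 95/258 + 53/129 + 76/129 + 1 = 334/129 ≈ 2.589 bits/symbol.

2.589 bits/symbol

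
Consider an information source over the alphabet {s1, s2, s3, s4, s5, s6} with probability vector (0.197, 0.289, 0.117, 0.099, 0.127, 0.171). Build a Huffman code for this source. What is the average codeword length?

2.514 bits/symbol

Repeatedly combine the two least-probable nodes; the expected code length is the sum of the merged weights.
merge 99/1000 + 117/1000 → 27/125
merge 127/1000 + 171/1000 → 149/500
merge 197/1000 + 27/125 → 413/1000
merge 289/1000 + 149/500 → 587/1000
merge 413/1000 + 587/1000 → 1
L = 27/125 + 149/500 + 413/1000 + 587/1000 + 1 = 1257/500 = 2.514 bits/symbol.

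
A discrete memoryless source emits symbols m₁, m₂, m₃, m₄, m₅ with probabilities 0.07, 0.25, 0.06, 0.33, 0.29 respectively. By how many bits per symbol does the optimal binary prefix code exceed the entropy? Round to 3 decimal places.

Entropy H = −Σ p log₂ p ≈ 2.0578 bits.
Huffman merges: 3/50+7/100→13/100; 13/100+1/4→19/50; 29/100+33/100→31/50; 19/50+31/50→1. L = 213/100 ≈ 2.1300.
L − H = 2.1300 − 2.0578 = 0.072 bits.

0.072 bits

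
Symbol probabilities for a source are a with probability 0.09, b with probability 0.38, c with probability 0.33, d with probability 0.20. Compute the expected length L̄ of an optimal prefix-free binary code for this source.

Repeatedly combine the two least-probable nodes; the expected code length is the sum of the merged weights.
merge 9/100 + 1/5 → 29/100
merge 29/100 + 33/100 → 31/50
merge 19/50 + 31/50 → 1
L = 29/100 + 31/50 + 1 = 191/100 = 1.91 bits/symbol.

1.91 bits/symbol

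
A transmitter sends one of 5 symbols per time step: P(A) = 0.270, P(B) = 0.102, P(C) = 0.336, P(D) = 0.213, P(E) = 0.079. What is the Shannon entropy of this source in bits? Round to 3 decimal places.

2.139 bits

H = −Σ pᵢ log₂ pᵢ.
−0.270·log₂(0.270) = 0.5100
−0.102·log₂(0.102) = 0.3359
−0.336·log₂(0.336) = 0.5287
−0.213·log₂(0.213) = 0.4752
−0.079·log₂(0.079) = 0.2893
Sum ≈ 2.1391 → 2.139 bits.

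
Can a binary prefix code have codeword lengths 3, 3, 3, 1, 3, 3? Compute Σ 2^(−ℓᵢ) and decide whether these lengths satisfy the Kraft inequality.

With common denominator 2^3 = 8: Σ 2^(−ℓᵢ) = 1/8 + 1/8 + 1/8 + 4/8 + 1/8 + 1/8 = 9/8 = 1.125.
Kraft's inequality requires Σ ≤ 1; here Σ = 1.125 > 1, so no such prefix code exists.

1.125; no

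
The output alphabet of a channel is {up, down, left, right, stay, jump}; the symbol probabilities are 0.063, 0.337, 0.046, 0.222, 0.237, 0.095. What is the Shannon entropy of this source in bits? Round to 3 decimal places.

2.281 bits

H = −Σ pᵢ log₂ pᵢ.
−0.063·log₂(0.063) = 0.2513
−0.337·log₂(0.337) = 0.5288
−0.046·log₂(0.046) = 0.2043
−0.222·log₂(0.222) = 0.4820
−0.237·log₂(0.237) = 0.4923
−0.095·log₂(0.095) = 0.3226
Sum ≈ 2.2813 → 2.281 bits.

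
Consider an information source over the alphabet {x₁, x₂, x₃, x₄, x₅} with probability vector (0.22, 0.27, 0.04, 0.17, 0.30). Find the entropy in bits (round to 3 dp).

H = −Σ pᵢ log₂ pᵢ.
−0.22·log₂(0.22) = 0.4806
−0.27·log₂(0.27) = 0.5100
−0.04·log₂(0.04) = 0.1858
−0.17·log₂(0.17) = 0.4346
−0.30·log₂(0.30) = 0.5211
Sum ≈ 2.1320 → 2.132 bits.

2.132 bits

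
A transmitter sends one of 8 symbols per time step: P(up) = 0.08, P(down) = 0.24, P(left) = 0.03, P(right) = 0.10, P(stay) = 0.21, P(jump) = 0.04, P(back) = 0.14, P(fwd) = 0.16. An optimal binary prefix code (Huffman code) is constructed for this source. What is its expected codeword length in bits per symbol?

2.77 bits/symbol

Repeatedly combine the two least-probable nodes; the expected code length is the sum of the merged weights.
merge 3/100 + 1/25 → 7/100
merge 7/100 + 2/25 → 3/20
merge 1/10 + 7/50 → 6/25
merge 3/20 + 4/25 → 31/100
merge 21/100 + 6/25 → 9/20
merge 6/25 + 31/100 → 11/20
merge 9/20 + 11/20 → 1
L = 7/100 + 3/20 + 6/25 + 31/100 + 9/20 + 11/20 + 1 = 277/100 = 2.77 bits/symbol.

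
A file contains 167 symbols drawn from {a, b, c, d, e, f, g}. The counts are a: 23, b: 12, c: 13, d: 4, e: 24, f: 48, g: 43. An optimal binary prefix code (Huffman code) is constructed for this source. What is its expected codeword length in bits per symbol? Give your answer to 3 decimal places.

Probabilities are the counts divided by 167.
Repeatedly combine the two least-probable nodes; the expected code length is the sum of the merged weights.
merge 4/167 + 12/167 → 16/167
merge 13/167 + 16/167 → 29/167
merge 23/167 + 24/167 → 47/167
merge 29/167 + 43/167 → 72/167
merge 47/167 + 48/167 → 95/167
merge 72/167 + 95/167 → 1
L = 16/167 + 29/167 + 47/167 + 72/167 + 95/167 + 1 = 426/167 ≈ 2.551 bits/symbol.

2.551 bits/symbol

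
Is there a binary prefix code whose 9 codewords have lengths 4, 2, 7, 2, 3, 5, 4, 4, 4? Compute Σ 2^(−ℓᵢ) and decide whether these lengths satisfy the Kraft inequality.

0.9140625; yes

With common denominator 2^7 = 128: Σ 2^(−ℓᵢ) = 8/128 + 32/128 + 1/128 + 32/128 + 16/128 + 4/128 + 8/128 + 8/128 + 8/128 = 117/128 = 0.9140625.
Kraft's inequality requires Σ ≤ 1; here Σ = 0.9140625 ≤ 1, so such a prefix code exists.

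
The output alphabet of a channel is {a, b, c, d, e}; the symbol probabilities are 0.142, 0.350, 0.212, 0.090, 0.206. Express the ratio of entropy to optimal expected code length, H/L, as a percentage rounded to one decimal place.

Entropy H = −Σ p log₂ p ≈ 2.1866 bits.
Huffman merges: 9/100+71/500→29/125; 103/500+53/250→209/500; 29/125+7/20→291/500; 209/500+291/500→1. L = 279/125 ≈ 2.2320.
Efficiency = H/L = 2.1866/2.2320 = 98.0%.

98.0%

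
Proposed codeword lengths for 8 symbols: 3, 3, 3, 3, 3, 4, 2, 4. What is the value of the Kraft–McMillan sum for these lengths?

With common denominator 2^4 = 16: Σ 2^(−ℓᵢ) = 2/16 + 2/16 + 2/16 + 2/16 + 2/16 + 1/16 + 4/16 + 1/16 = 16/16 = 1.

1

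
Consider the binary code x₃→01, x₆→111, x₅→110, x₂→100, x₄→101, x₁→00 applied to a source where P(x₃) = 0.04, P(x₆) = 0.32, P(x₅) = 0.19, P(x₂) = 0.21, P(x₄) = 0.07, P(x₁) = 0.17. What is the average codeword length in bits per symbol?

L̄ = Σ pᵢ·ℓᵢ = 0.04·2 + 0.32·3 + 0.19·3 + 0.21·3 + 0.07·3 + 0.17·2 = 2.79 bits/symbol.

2.79 bits/symbol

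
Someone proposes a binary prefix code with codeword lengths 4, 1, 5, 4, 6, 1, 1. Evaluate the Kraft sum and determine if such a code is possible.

With common denominator 2^6 = 64: Σ 2^(−ℓᵢ) = 4/64 + 32/64 + 2/64 + 4/64 + 1/64 + 32/64 + 32/64 = 107/64 = 1.671875.
Kraft's inequality requires Σ ≤ 1; here Σ = 1.671875 > 1, so no such prefix code exists.

1.671875; no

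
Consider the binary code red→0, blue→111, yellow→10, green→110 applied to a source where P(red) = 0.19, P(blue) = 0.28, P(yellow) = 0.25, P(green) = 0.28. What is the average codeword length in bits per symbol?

2.37 bits/symbol

L̄ = Σ pᵢ·ℓᵢ = 0.19·1 + 0.28·3 + 0.25·2 + 0.28·3 = 2.37 bits/symbol.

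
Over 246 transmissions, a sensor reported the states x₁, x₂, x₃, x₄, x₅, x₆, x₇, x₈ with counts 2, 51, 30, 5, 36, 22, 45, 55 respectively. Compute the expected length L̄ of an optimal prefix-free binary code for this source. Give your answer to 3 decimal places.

Probabilities are the counts divided by 246.
Repeatedly combine the two least-probable nodes; the expected code length is the sum of the merged weights.
merge 1/123 + 5/246 → 7/246
merge 7/246 + 11/123 → 29/246
merge 29/246 + 5/41 → 59/246
merge 6/41 + 15/82 → 27/82
merge 17/82 + 55/246 → 53/123
merge 59/246 + 27/82 → 70/123
merge 53/123 + 70/123 → 1
L = 7/246 + 29/246 + 59/246 + 27/82 + 53/123 + 70/123 + 1 = 334/123 ≈ 2.715 bits/symbol.

2.715 bits/symbol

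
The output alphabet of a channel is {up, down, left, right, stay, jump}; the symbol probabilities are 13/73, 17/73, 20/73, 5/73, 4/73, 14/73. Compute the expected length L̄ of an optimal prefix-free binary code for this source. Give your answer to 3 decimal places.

2.425 bits/symbol

Repeatedly combine the two least-probable nodes; the expected code length is the sum of the merged weights.
merge 4/73 + 5/73 → 9/73
merge 9/73 + 13/73 → 22/73
merge 14/73 + 17/73 → 31/73
merge 20/73 + 22/73 → 42/73
merge 31/73 + 42/73 → 1
L = 9/73 + 22/73 + 31/73 + 42/73 + 1 = 177/73 ≈ 2.425 bits/symbol.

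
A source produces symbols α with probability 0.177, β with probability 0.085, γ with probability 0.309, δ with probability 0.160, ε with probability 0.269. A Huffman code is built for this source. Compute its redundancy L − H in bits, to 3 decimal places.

Entropy H = −Σ p log₂ p ≈ 2.2006 bits.
Huffman merges: 17/200+4/25→49/200; 177/1000+49/200→211/500; 269/1000+309/1000→289/500; 211/500+289/500→1. L = 449/200 ≈ 2.2450.
L − H = 2.2450 − 2.2006 = 0.044 bits.

0.044 bits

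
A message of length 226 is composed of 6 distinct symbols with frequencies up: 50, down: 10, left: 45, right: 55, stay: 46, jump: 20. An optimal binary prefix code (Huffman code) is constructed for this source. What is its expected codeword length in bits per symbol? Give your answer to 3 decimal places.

Probabilities are the counts divided by 226.
Repeatedly combine the two least-probable nodes; the expected code length is the sum of the merged weights.
merge 5/113 + 10/113 → 15/113
merge 15/113 + 45/226 → 75/226
merge 23/113 + 25/113 → 48/113
merge 55/226 + 75/226 → 65/113
merge 48/113 + 65/113 → 1
L = 15/113 + 75/226 + 48/113 + 65/113 + 1 = 557/226 ≈ 2.465 bits/symbol.

2.465 bits/symbol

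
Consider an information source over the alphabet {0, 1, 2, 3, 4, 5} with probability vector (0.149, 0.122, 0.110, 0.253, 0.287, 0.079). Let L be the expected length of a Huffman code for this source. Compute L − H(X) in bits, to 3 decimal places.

Entropy H = −Σ p log₂ p ≈ 2.4376 bits.
Huffman merges: 79/1000+11/100→189/1000; 61/500+149/1000→271/1000; 189/1000+253/1000→221/500; 271/1000+287/1000→279/500; 221/500+279/500→1. L = 123/50 ≈ 2.4600.
L − H = 2.4600 − 2.4376 = 0.022 bits.

0.022 bits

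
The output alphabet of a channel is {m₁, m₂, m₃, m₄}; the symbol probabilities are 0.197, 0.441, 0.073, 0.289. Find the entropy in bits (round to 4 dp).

1.7758 bits

H = −Σ pᵢ log₂ pᵢ.
−0.197·log₂(0.197) = 0.4617
−0.441·log₂(0.441) = 0.5209
−0.073·log₂(0.073) = 0.2756
−0.289·log₂(0.289) = 0.5176
Sum ≈ 1.7758 → 1.7758 bits.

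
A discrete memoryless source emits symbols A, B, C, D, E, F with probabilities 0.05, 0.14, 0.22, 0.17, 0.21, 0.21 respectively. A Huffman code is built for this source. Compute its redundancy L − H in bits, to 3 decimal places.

0.076 bits

Entropy H = −Σ p log₂ p ≈ 2.4740 bits.
Huffman merges: 1/20+7/50→19/100; 17/100+19/100→9/25; 21/100+21/100→21/50; 11/50+9/25→29/50; 21/50+29/50→1. L = 51/20 ≈ 2.5500.
L − H = 2.5500 − 2.4740 = 0.076 bits.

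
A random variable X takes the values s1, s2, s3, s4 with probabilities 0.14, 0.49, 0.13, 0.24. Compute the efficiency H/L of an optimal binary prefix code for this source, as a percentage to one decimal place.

99.9%

Entropy H = −Σ p log₂ p ≈ 1.7782 bits.
Huffman merges: 13/100+7/50→27/100; 6/25+27/100→51/100; 49/100+51/100→1. L = 89/50 ≈ 1.7800.
Efficiency = H/L = 1.7782/1.7800 = 99.9%.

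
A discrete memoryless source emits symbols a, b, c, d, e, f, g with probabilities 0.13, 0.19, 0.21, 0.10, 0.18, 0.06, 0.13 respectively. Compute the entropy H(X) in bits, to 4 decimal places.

H = −Σ pᵢ log₂ pᵢ.
−0.13·log₂(0.13) = 0.3826
−0.19·log₂(0.19) = 0.4552
−0.21·log₂(0.21) = 0.4728
−0.10·log₂(0.10) = 0.3322
−0.18·log₂(0.18) = 0.4453
−0.06·log₂(0.06) = 0.2435
−0.13·log₂(0.13) = 0.3826
Sum ≈ 2.7144 → 2.7144 bits.

2.7144 bits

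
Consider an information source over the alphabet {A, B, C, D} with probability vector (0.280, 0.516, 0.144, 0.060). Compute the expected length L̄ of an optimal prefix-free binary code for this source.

Repeatedly combine the two least-probable nodes; the expected code length is the sum of the merged weights.
merge 3/50 + 18/125 → 51/250
merge 51/250 + 7/25 → 121/250
merge 121/250 + 129/250 → 1
L = 51/250 + 121/250 + 1 = 211/125 = 1.688 bits/symbol.

1.688 bits/symbol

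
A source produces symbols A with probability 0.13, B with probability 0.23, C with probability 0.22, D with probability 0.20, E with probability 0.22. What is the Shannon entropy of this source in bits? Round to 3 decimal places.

2.296 bits

H = −Σ pᵢ log₂ pᵢ.
−0.13·log₂(0.13) = 0.3826
−0.23·log₂(0.23) = 0.4877
−0.22·log₂(0.22) = 0.4806
−0.20·log₂(0.20) = 0.4644
−0.22·log₂(0.22) = 0.4806
Sum ≈ 2.2958 → 2.296 bits.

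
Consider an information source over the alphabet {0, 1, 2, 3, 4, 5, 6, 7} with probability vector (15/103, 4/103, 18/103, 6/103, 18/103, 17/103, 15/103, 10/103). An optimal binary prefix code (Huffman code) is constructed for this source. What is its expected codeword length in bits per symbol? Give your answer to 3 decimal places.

2.922 bits/symbol

Repeatedly combine the two least-probable nodes; the expected code length is the sum of the merged weights.
merge 4/103 + 6/103 → 10/103
merge 10/103 + 10/103 → 20/103
merge 15/103 + 15/103 → 30/103
merge 17/103 + 18/103 → 35/103
merge 18/103 + 20/103 → 38/103
merge 30/103 + 35/103 → 65/103
merge 38/103 + 65/103 → 1
L = 10/103 + 20/103 + 30/103 + 35/103 + 38/103 + 65/103 + 1 = 301/103 ≈ 2.922 bits/symbol.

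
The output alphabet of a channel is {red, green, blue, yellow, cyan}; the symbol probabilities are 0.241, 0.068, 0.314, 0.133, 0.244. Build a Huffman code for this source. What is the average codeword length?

2.201 bits/symbol

Repeatedly combine the two least-probable nodes; the expected code length is the sum of the merged weights.
merge 17/250 + 133/1000 → 201/1000
merge 201/1000 + 241/1000 → 221/500
merge 61/250 + 157/500 → 279/500
merge 221/500 + 279/500 → 1
L = 201/1000 + 221/500 + 279/500 + 1 = 2201/1000 = 2.201 bits/symbol.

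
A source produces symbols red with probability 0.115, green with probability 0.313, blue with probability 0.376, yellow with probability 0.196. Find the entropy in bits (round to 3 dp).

H = −Σ pᵢ log₂ pᵢ.
−0.115·log₂(0.115) = 0.3588
−0.313·log₂(0.313) = 0.5245
−0.376·log₂(0.376) = 0.5306
−0.196·log₂(0.196) = 0.4608
Sum ≈ 1.8748 → 1.875 bits.

1.875 bits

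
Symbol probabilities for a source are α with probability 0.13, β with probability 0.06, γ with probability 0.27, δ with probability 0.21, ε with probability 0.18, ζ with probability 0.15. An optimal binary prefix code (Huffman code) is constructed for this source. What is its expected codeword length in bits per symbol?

Repeatedly combine the two least-probable nodes; the expected code length is the sum of the merged weights.
merge 3/50 + 13/100 → 19/100
merge 3/20 + 9/50 → 33/100
merge 19/100 + 21/100 → 2/5
merge 27/100 + 33/100 → 3/5
merge 2/5 + 3/5 → 1
L = 19/100 + 33/100 + 2/5 + 3/5 + 1 = 63/25 = 2.52 bits/symbol.

2.52 bits/symbol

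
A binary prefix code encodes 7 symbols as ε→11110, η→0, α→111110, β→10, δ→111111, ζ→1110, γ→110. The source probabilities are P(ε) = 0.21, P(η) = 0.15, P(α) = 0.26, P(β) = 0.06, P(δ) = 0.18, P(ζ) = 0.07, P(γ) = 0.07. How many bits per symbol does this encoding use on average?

L̄ = Σ pᵢ·ℓᵢ = 0.21·5 + 0.15·1 + 0.26·6 + 0.06·2 + 0.18·6 + 0.07·4 + 0.07·3 = 4.45 bits/symbol.

4.45 bits/symbol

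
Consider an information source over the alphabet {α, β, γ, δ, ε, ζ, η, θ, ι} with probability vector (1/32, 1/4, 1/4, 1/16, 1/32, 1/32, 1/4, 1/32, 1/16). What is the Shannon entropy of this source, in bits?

Each probability is a power of 1/2, so log₂(1/p) is an integer.
H = Σ p·log₂(1/p) = 1/32·5 + 1/4·2 + 1/4·2 + 1/16·4 + 1/32·5 + 1/32·5 + 1/4·2 + 1/32·5 + 1/16·4 = 2.625 bits.

2.625 bits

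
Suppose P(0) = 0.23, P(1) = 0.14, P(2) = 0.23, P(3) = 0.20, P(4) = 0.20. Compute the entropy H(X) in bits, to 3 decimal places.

2.301 bits

H = −Σ pᵢ log₂ pᵢ.
−0.23·log₂(0.23) = 0.4877
−0.14·log₂(0.14) = 0.3971
−0.23·log₂(0.23) = 0.4877
−0.20·log₂(0.20) = 0.4644
−0.20·log₂(0.20) = 0.4644
Sum ≈ 2.3012 → 2.301 bits.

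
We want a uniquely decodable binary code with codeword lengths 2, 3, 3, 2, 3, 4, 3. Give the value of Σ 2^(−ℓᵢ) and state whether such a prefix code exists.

With common denominator 2^4 = 16: Σ 2^(−ℓᵢ) = 4/16 + 2/16 + 2/16 + 4/16 + 2/16 + 1/16 + 2/16 = 17/16 = 1.0625.
Kraft's inequality requires Σ ≤ 1; here Σ = 1.0625 > 1, so no such prefix code exists.

1.0625; no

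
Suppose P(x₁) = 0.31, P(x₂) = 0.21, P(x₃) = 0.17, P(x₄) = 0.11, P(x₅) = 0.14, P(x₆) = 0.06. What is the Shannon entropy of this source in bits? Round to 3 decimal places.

H = −Σ pᵢ log₂ pᵢ.
−0.31·log₂(0.31) = 0.5238
−0.21·log₂(0.21) = 0.4728
−0.17·log₂(0.17) = 0.4346
−0.11·log₂(0.11) = 0.3503
−0.14·log₂(0.14) = 0.3971
−0.06·log₂(0.06) = 0.2435
Sum ≈ 2.4221 → 2.422 bits.

2.422 bits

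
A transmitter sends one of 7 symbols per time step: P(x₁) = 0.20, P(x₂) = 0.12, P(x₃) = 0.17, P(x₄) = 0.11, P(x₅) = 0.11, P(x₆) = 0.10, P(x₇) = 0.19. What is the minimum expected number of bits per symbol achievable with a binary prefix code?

2.8 bits/symbol

Repeatedly combine the two least-probable nodes; the expected code length is the sum of the merged weights.
merge 1/10 + 11/100 → 21/100
merge 11/100 + 3/25 → 23/100
merge 17/100 + 19/100 → 9/25
merge 1/5 + 21/100 → 41/100
merge 23/100 + 9/25 → 59/100
merge 41/100 + 59/100 → 1
L = 21/100 + 23/100 + 9/25 + 41/100 + 59/100 + 1 = 14/5 = 2.8 bits/symbol.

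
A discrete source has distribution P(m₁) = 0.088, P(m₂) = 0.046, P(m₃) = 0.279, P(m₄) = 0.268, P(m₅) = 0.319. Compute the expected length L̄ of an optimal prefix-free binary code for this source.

Repeatedly combine the two least-probable nodes; the expected code length is the sum of the merged weights.
merge 23/500 + 11/125 → 67/500
merge 67/500 + 67/250 → 201/500
merge 279/1000 + 319/1000 → 299/500
merge 201/500 + 299/500 → 1
L = 67/500 + 201/500 + 299/500 + 1 = 1067/500 = 2.134 bits/symbol.

2.134 bits/symbol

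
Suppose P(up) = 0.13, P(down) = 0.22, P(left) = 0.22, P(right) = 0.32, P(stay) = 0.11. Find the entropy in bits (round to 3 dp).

2.220 bits

H = −Σ pᵢ log₂ pᵢ.
−0.13·log₂(0.13) = 0.3826
−0.22·log₂(0.22) = 0.4806
−0.22·log₂(0.22) = 0.4806
−0.32·log₂(0.32) = 0.5260
−0.11·log₂(0.11) = 0.3503
Sum ≈ 2.2201 → 2.220 bits.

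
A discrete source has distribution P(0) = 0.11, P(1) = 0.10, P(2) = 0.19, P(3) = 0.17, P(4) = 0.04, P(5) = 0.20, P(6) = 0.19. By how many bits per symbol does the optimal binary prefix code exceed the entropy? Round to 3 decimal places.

Entropy H = −Σ p log₂ p ≈ 2.6777 bits.
Huffman merges: 1/25+1/10→7/50; 11/100+7/50→1/4; 17/100+19/100→9/25; 19/100+1/5→39/100; 1/4+9/25→61/100; 39/100+61/100→1. L = 11/4 ≈ 2.7500.
L − H = 2.7500 − 2.6777 = 0.072 bits.

0.072 bits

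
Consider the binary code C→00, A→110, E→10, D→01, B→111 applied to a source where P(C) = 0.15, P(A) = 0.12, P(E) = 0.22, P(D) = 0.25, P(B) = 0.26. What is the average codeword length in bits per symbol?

L̄ = Σ pᵢ·ℓᵢ = 0.15·2 + 0.12·3 + 0.22·2 + 0.25·2 + 0.26·3 = 2.38 bits/symbol.

2.38 bits/symbol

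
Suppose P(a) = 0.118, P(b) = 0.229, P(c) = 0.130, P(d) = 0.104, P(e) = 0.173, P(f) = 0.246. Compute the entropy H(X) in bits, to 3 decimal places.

2.509 bits

H = −Σ pᵢ log₂ pᵢ.
−0.118·log₂(0.118) = 0.3638
−0.229·log₂(0.229) = 0.4870
−0.130·log₂(0.130) = 0.3826
−0.104·log₂(0.104) = 0.3396
−0.173·log₂(0.173) = 0.4379
−0.246·log₂(0.246) = 0.4977
Sum ≈ 2.5087 → 2.509 bits.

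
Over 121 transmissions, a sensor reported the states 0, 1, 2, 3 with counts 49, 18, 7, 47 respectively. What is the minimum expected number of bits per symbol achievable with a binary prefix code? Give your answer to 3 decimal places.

1.802 bits/symbol

Probabilities are the counts divided by 121.
Repeatedly combine the two least-probable nodes; the expected code length is the sum of the merged weights.
merge 7/121 + 18/121 → 25/121
merge 25/121 + 47/121 → 72/121
merge 49/121 + 72/121 → 1
L = 25/121 + 72/121 + 1 = 218/121 ≈ 1.802 bits/symbol.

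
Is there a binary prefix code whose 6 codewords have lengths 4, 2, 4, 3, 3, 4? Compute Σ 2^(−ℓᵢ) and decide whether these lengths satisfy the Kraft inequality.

0.6875; yes

With common denominator 2^4 = 16: Σ 2^(−ℓᵢ) = 1/16 + 4/16 + 1/16 + 2/16 + 2/16 + 1/16 = 11/16 = 0.6875.
Kraft's inequality requires Σ ≤ 1; here Σ = 0.6875 ≤ 1, so such a prefix code exists.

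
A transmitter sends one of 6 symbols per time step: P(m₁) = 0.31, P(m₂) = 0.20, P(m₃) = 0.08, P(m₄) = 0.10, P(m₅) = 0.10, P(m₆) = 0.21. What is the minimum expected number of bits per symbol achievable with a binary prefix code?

Repeatedly combine the two least-probable nodes; the expected code length is the sum of the merged weights.
merge 2/25 + 1/10 → 9/50
merge 1/10 + 9/50 → 7/25
merge 1/5 + 21/100 → 41/100
merge 7/25 + 31/100 → 59/100
merge 41/100 + 59/100 → 1
L = 9/50 + 7/25 + 41/100 + 59/100 + 1 = 123/50 = 2.46 bits/symbol.

2.46 bits/symbol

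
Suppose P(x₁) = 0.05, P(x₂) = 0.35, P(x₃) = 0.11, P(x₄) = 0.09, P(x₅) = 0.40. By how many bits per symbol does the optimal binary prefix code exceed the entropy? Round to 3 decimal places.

0.052 bits

Entropy H = −Σ p log₂ p ≈ 1.9379 bits.
Huffman merges: 1/20+9/100→7/50; 11/100+7/50→1/4; 1/4+7/20→3/5; 2/5+3/5→1. L = 199/100 ≈ 1.9900.
L − H = 1.9900 − 1.9379 = 0.052 bits.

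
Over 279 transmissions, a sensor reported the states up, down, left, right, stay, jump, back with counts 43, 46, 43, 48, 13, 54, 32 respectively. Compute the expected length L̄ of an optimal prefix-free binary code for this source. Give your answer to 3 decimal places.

2.796 bits/symbol

Probabilities are the counts divided by 279.
Repeatedly combine the two least-probable nodes; the expected code length is the sum of the merged weights.
merge 13/279 + 32/279 → 5/31
merge 43/279 + 43/279 → 86/279
merge 5/31 + 46/279 → 91/279
merge 16/93 + 6/31 → 34/93
merge 86/279 + 91/279 → 59/93
merge 34/93 + 59/93 → 1
L = 5/31 + 86/279 + 91/279 + 34/93 + 59/93 + 1 = 260/93 ≈ 2.796 bits/symbol.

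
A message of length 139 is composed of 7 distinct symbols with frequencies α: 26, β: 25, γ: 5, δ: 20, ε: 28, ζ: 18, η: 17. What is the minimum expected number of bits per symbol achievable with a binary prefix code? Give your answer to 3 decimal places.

Probabilities are the counts divided by 139.
Repeatedly combine the two least-probable nodes; the expected code length is the sum of the merged weights.
merge 5/139 + 17/139 → 22/139
merge 18/139 + 20/139 → 38/139
merge 22/139 + 25/139 → 47/139
merge 26/139 + 28/139 → 54/139
merge 38/139 + 47/139 → 85/139
merge 54/139 + 85/139 → 1
L = 22/139 + 38/139 + 47/139 + 54/139 + 85/139 + 1 = 385/139 ≈ 2.770 bits/symbol.

2.770 bits/symbol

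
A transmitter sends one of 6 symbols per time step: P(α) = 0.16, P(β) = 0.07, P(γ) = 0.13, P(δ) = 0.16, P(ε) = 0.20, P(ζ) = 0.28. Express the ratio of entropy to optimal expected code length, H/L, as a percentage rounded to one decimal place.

98.2%

Entropy H = −Σ p log₂ p ≈ 2.4758 bits.
Huffman merges: 7/100+13/100→1/5; 4/25+4/25→8/25; 1/5+1/5→2/5; 7/25+8/25→3/5; 2/5+3/5→1. L = 63/25 ≈ 2.5200.
Efficiency = H/L = 2.4758/2.5200 = 98.2%.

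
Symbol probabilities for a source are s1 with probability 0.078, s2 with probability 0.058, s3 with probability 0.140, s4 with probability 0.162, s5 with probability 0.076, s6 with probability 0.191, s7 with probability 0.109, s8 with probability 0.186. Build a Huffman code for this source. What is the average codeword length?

Repeatedly combine the two least-probable nodes; the expected code length is the sum of the merged weights.
merge 29/500 + 19/250 → 67/500
merge 39/500 + 109/1000 → 187/1000
merge 67/500 + 7/50 → 137/500
merge 81/500 + 93/500 → 87/250
merge 187/1000 + 191/1000 → 189/500
merge 137/500 + 87/250 → 311/500
merge 189/500 + 311/500 → 1
L = 67/500 + 187/1000 + 137/500 + 87/250 + 189/500 + 311/500 + 1 = 2943/1000 = 2.943 bits/symbol.

2.943 bits/symbol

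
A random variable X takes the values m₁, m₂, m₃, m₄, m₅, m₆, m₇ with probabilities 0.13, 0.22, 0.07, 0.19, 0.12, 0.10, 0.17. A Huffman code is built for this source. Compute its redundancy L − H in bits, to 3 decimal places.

Entropy H = −Σ p log₂ p ≈ 2.7208 bits.
Huffman merges: 7/100+1/10→17/100; 3/25+13/100→1/4; 17/100+17/100→17/50; 19/100+11/50→41/100; 1/4+17/50→59/100; 41/100+59/100→1. L = 69/25 ≈ 2.7600.
L − H = 2.7600 − 2.7208 = 0.039 bits.

0.039 bits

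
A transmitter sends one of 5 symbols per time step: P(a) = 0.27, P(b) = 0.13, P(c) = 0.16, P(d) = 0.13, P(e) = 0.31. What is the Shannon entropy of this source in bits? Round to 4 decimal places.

H = −Σ pᵢ log₂ pᵢ.
−0.27·log₂(0.27) = 0.5100
−0.13·log₂(0.13) = 0.3826
−0.16·log₂(0.16) = 0.4230
−0.13·log₂(0.13) = 0.3826
−0.31·log₂(0.31) = 0.5238
Sum ≈ 2.2221 → 2.2221 bits.

2.2221 bits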